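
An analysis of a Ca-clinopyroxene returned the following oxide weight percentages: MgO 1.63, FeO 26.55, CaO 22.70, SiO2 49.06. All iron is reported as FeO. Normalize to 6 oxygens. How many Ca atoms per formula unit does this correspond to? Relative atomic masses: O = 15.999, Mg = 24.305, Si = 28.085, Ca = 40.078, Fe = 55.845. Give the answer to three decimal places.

0.992 Ca apfu

1.63 wt% MgO ÷ 40.304 g/mol = 0.04044 mol, giving 0.04044 Mg and 0.04044 O.
26.55 wt% FeO ÷ 71.844 g/mol = 0.36955 mol, giving 0.36955 Fe and 0.36955 O.
22.70 wt% CaO ÷ 56.077 g/mol = 0.40480 mol, giving 0.40480 Ca and 0.40480 O.
49.06 wt% SiO2 ÷ 60.083 g/mol = 0.81654 mol, giving 0.81654 Si and 1.63308 O.
Oxygen sums to 2.44787; scaling by 6/2.44787 = 2.45111 puts the formula on 6 O.
Ca: 0.40480 × 2.45111 = 0.992 atoms per formula unit.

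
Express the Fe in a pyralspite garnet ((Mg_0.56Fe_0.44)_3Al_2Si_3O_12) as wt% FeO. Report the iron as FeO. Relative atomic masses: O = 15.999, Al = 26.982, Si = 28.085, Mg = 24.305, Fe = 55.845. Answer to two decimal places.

21.32 wt%

M((Mg_0.56Fe_0.44)_3Al_2Si_3O_12) = 444.755 g/mol; M(FeO) = 71.844 g/mol.
Moles FeO per formula unit = 1.32 Fe ÷ 1 = 1.3200.
FeO fraction = (1.3200 × 71.844) / 444.755 = 94.834/444.755 = 0.2132.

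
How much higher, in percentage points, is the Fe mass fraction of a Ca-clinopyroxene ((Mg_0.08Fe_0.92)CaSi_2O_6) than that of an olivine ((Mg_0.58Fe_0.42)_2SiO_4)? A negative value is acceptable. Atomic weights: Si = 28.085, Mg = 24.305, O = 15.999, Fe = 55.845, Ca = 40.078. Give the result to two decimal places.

-7.14 percentage points

Fe in (Mg_0.08Fe_0.92)CaSi_2O_6: molar mass 245.564 g/mol; 0.92×55.845 = 51.377 g → 20.92 wt%.
Fe in (Mg_0.58Fe_0.42)_2SiO_4: molar mass 167.185 g/mol; 0.84×55.845 = 46.910 g → 28.06 wt%.
Difference = 20.92 − 28.06 = -7.14 percentage points.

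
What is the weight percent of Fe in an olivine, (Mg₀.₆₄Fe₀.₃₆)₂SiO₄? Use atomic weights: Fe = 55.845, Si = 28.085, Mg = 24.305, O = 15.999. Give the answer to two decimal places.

24.61 mass %

Molar mass of (Mg₀.₆₄Fe₀.₃₆)₂SiO₄: 1.28·24.305 + 0.72·55.845 + 1·28.085 + 4·15.999 = 163.400 g/mol.
Mass of Fe per formula unit: 0.72 × 55.845 = 40.208 g.
Weight fraction Fe = 40.208 / 163.400 = 0.2461.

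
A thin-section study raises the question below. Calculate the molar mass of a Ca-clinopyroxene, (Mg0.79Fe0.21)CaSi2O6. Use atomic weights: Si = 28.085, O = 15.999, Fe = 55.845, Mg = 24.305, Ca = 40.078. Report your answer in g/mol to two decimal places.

The formula mass is the sum 0.79*24.305 + 0.21*55.845 + 1*40.078 + 2*28.085 + 6*15.999.

223.17 g/mol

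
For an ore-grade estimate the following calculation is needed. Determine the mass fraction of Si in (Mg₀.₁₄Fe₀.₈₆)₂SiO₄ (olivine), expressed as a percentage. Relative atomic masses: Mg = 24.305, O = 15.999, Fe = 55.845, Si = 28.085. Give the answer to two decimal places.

14.41 weight percent

Formula mass = 0.28*24.305 + 1.72*55.845 + 1*28.085 + 4*15.999 = 194.940 g/mol, of which 28.085 g is Si.
So Si makes up 28.085/194.940 = 0.1441 of the mass, i.e. 14.41%.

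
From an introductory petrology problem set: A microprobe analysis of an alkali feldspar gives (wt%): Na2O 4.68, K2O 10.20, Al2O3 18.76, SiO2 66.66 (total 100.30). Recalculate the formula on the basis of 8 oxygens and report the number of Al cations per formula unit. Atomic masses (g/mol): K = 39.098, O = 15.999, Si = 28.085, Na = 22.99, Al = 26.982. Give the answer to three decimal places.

Na2O: 4.68/61.979 = 0.07551 mol → 0.15102 mol Na, 0.07551 mol O.
K2O: 10.20/94.195 = 0.10829 mol → 0.21658 mol K, 0.10829 mol O.
Al2O3: 18.76/101.961 = 0.18399 mol → 0.36798 mol Al, 0.55197 mol O.
SiO2: 66.66/60.083 = 1.10947 mol → 1.10947 mol Si, 2.21894 mol O.
Total oxygen = 2.95471 mol. Normalization factor = 8/2.95471 = 2.70754.
Al per 8 O = 0.36798 × 2.70754 = 0.996.

0.996 Al apfu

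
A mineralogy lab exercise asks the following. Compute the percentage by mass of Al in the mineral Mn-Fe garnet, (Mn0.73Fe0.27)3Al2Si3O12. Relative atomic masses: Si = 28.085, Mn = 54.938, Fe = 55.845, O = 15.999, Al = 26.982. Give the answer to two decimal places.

10.89 mass %

Formula mass = 2.19·54.938 + 0.81·55.845 + 2·26.982 + 3·28.085 + 12·15.999 = 495.756 g/mol, of which 53.964 g is Al.
So Al makes up 53.964/495.756 = 0.1089 of the mass, i.e. 10.89%.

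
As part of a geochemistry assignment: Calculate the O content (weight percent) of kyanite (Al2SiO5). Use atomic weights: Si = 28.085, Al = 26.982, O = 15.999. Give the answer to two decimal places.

49.37 weight percent

Molar mass of Al2SiO5: 2×26.982 + 1×28.085 + 5×15.999 = 162.044 g/mol.
Mass of O per formula unit: 5 × 15.999 = 79.995 g.
Weight fraction O = 79.995 / 162.044 = 0.4937.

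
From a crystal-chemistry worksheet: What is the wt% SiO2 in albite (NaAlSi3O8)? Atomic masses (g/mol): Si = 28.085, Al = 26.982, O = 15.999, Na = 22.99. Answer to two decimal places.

Formula mass = 262.219 g/mol.
3 Si → 3.0000 mol SiO2 per formula unit; M(SiO2) = 60.083, so SiO2 mass = 180.249 g.
180.249/262.219 × 100 = 68.74 wt%.

68.74 wt%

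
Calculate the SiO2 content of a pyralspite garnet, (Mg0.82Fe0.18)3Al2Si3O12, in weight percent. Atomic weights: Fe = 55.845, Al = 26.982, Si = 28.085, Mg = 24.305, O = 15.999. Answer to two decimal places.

42.90 wt%

Formula mass = 420.154 g/mol.
3 Si → 3.0000 mol SiO2 per formula unit; M(SiO2) = 60.083, so SiO2 mass = 180.249 g.
180.249/420.154 × 100 = 42.90 wt%.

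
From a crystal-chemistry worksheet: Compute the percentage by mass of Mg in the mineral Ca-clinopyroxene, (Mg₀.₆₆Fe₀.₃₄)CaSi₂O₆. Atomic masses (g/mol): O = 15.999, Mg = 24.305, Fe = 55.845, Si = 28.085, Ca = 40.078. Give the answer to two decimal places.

7.06 weight percent

Formula mass = 0.66×24.305 + 0.34×55.845 + 1×40.078 + 2×28.085 + 6×15.999 = 227.271 g/mol, of which 16.041 g is Mg.
So Mg makes up 16.041/227.271 = 0.0706 of the mass, i.e. 7.06%.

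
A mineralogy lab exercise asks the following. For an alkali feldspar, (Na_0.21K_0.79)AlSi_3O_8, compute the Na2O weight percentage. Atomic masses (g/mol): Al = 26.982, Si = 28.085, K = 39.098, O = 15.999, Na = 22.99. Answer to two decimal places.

M((Na_0.21K_0.79)AlSi_3O_8) = 274.944 g/mol; M(Na2O) = 61.979 g/mol.
Moles Na2O per formula unit = 0.21 Na ÷ 2 = 0.1050.
Na2O fraction = (0.1050 × 61.979) / 274.944 = 6.508/274.944 = 0.0237.

2.37 wt%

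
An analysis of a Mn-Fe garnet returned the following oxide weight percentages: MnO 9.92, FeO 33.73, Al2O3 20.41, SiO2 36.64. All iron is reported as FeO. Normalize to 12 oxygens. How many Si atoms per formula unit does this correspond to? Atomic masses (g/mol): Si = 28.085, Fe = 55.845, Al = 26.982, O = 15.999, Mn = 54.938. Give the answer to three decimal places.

MnO (M=70.937): mol = 0.13984; Mn = 0.13984, O = 0.13984.
FeO (M=71.844): mol = 0.46949; Fe = 0.46949, O = 0.46949.
Al2O3 (M=101.961): mol = 0.20017; Al = 0.40034, O = 0.60051.
SiO2 (M=60.083): mol = 0.60982; Si = 0.60982, O = 1.21964.
ΣO = 2.42948; factor = 12/ΣO = 4.93933.
Si apfu = 0.60982 × 4.93933 = 3.012.

3.012 Si apfu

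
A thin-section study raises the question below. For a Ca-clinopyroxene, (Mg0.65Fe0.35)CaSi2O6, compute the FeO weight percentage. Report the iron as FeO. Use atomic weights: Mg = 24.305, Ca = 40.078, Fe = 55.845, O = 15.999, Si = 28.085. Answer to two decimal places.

Formula mass = 227.586 g/mol.
0.35 Fe → 0.3500 mol FeO per formula unit; M(FeO) = 71.844, so FeO mass = 25.145 g.
25.145/227.586 × 100 = 11.05 wt%.

11.05 wt%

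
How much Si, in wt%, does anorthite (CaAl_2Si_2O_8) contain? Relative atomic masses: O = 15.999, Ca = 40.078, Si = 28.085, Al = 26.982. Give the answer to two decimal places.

Molar mass of CaAl_2Si_2O_8: 1×40.078 + 2×26.982 + 2×28.085 + 8×15.999 = 278.204 g/mol.
Mass of Si per formula unit: 2 × 28.085 = 56.170 g.
Weight fraction Si = 56.170 / 278.204 = 0.2019.

20.19 wt%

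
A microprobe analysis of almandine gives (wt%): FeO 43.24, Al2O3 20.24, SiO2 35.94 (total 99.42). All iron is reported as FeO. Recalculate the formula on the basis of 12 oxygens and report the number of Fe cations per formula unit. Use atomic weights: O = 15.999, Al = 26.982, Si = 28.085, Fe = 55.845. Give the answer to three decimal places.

43.24 wt% FeO ÷ 71.844 g/mol = 0.60186 mol, giving 0.60186 Fe and 0.60186 O.
20.24 wt% Al2O3 ÷ 101.961 g/mol = 0.19851 mol, giving 0.39702 Al and 0.59553 O.
35.94 wt% SiO2 ÷ 60.083 g/mol = 0.59817 mol, giving 0.59817 Si and 1.19634 O.
Oxygen sums to 2.39373; scaling by 12/2.39373 = 5.01310 puts the formula on 12 O.
Fe: 0.60186 × 5.01310 = 3.017 atoms per formula unit.

3.017 Fe apfu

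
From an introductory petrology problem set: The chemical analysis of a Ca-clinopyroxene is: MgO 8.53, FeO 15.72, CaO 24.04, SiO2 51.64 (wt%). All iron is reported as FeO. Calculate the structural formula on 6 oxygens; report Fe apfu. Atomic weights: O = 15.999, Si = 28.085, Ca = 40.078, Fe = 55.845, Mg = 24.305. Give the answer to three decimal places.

MgO (M=40.304): mol = 0.21164; Mg = 0.21164, O = 0.21164.
FeO (M=71.844): mol = 0.21881; Fe = 0.21881, O = 0.21881.
CaO (M=56.077): mol = 0.42870; Ca = 0.42870, O = 0.42870.
SiO2 (M=60.083): mol = 0.85948; Si = 0.85948, O = 1.71896.
ΣO = 2.57811; factor = 6/ΣO = 2.32729.
Fe apfu = 0.21881 × 2.32729 = 0.509.

0.509 Fe apfu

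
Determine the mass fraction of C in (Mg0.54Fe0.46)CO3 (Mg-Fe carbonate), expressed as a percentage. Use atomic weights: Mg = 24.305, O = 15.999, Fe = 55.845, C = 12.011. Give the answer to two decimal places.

M((Mg0.54Fe0.46)CO3) = 98.821 g/mol.
C contributes 1 × 12.011 = 12.011 g per mole.
12.011/98.821 = 0.1215 → 12.15%.

12.15 weight percent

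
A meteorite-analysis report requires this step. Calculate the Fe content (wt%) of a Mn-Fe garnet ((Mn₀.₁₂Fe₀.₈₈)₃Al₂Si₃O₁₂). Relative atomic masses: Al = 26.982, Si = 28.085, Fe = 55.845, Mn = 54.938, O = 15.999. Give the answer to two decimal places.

Molar mass of (Mn₀.₁₂Fe₀.₈₈)₃Al₂Si₃O₁₂: 0.36*54.938 + 2.64*55.845 + 2*26.982 + 3*28.085 + 12*15.999 = 497.415 g/mol.
Mass of Fe per formula unit: 2.64 × 55.845 = 147.431 g.
Weight fraction Fe = 147.431 / 497.415 = 0.2964.

29.64 wt%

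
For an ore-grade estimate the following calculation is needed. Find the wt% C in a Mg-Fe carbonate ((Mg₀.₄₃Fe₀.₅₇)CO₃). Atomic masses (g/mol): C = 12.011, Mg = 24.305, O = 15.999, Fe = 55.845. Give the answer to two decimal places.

11.74 wt%

Molar mass of (Mg₀.₄₃Fe₀.₅₇)CO₃: 0.43×24.305 + 0.57×55.845 + 1×12.011 + 3×15.999 = 102.291 g/mol.
Mass of C per formula unit: 1 × 12.011 = 12.011 g.
Weight fraction C = 12.011 / 102.291 = 0.1174.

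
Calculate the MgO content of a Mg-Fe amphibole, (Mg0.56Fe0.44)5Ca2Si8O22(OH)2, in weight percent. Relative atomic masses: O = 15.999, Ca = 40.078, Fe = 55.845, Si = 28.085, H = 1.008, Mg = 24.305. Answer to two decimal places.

12.80 wt%

M((Mg0.56Fe0.44)5Ca2Si8O22(OH)2) = 881.741 g/mol; M(MgO) = 40.304 g/mol.
Moles MgO per formula unit = 2.80 Mg ÷ 1 = 2.8000.
MgO fraction = (2.8000 × 40.304) / 881.741 = 112.851/881.741 = 0.1280.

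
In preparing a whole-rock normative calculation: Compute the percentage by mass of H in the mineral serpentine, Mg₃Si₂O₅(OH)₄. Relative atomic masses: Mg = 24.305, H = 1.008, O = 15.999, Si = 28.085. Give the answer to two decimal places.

Formula mass = 3×24.305 + 2×28.085 + 9×15.999 + 4×1.008 = 277.108 g/mol, of which 4.032 g is H.
So H makes up 4.032/277.108 = 0.0146 of the mass, i.e. 1.46%.

1.46 wt%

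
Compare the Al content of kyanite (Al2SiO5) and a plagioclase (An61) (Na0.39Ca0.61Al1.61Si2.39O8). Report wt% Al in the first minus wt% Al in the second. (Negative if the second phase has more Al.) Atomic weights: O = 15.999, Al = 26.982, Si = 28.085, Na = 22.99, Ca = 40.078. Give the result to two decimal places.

17.33 percentage points

First mineral: 53.964 g Al in 162.044 g formula = 33.30 wt% Al.
Second mineral: 43.441 g Al in 271.970 g formula = 15.97 wt% Al.
33.30% − 15.97% gives a difference of 17.33 percentage points.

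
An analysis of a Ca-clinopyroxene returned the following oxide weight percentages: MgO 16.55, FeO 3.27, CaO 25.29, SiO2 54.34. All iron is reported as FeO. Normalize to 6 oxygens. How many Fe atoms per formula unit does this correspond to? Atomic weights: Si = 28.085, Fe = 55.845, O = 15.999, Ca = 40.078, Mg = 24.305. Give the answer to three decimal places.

0.101 Fe apfu

16.55 wt% MgO ÷ 40.304 g/mol = 0.41063 mol, giving 0.41063 Mg and 0.41063 O.
3.27 wt% FeO ÷ 71.844 g/mol = 0.04552 mol, giving 0.04552 Fe and 0.04552 O.
25.29 wt% CaO ÷ 56.077 g/mol = 0.45099 mol, giving 0.45099 Ca and 0.45099 O.
54.34 wt% SiO2 ÷ 60.083 g/mol = 0.90442 mol, giving 0.90442 Si and 1.80884 O.
Oxygen sums to 2.71598; scaling by 6/2.71598 = 2.20915 puts the formula on 6 O.
Fe: 0.04552 × 2.20915 = 0.101 atoms per formula unit.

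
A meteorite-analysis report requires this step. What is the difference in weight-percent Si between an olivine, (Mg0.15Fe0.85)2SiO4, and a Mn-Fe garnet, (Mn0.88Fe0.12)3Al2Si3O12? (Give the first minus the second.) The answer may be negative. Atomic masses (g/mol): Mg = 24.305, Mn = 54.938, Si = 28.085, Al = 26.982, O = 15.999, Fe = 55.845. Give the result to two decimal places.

First mineral: 28.085 g Si in 194.309 g formula = 14.45 wt% Si.
Second mineral: 84.255 g Si in 495.348 g formula = 17.01 wt% Si.
14.45% − 17.01% gives a difference of -2.56 percentage points.

-2.56 percentage points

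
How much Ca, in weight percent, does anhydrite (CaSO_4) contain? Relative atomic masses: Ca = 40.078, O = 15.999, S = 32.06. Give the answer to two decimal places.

M(CaSO_4) = 136.134 g/mol.
Ca contributes 1 × 40.078 = 40.078 g per mole.
40.078/136.134 = 0.2944 → 29.44%.

29.44 weight percent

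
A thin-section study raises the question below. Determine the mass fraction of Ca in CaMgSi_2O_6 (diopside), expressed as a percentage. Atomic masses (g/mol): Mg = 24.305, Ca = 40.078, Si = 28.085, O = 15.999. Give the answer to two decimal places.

18.51 weight percent

Formula mass = 1·40.078 + 1·24.305 + 2·28.085 + 6·15.999 = 216.547 g/mol, of which 40.078 g is Ca.
So Ca makes up 40.078/216.547 = 0.1851 of the mass, i.e. 18.51%.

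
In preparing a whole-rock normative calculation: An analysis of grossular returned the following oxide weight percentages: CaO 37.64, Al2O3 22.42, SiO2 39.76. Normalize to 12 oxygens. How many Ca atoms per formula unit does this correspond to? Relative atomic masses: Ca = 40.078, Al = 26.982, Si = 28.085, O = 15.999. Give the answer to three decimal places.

3.034 Ca apfu

37.64 wt% CaO ÷ 56.077 g/mol = 0.67122 mol, giving 0.67122 Ca and 0.67122 O.
22.42 wt% Al2O3 ÷ 101.961 g/mol = 0.21989 mol, giving 0.43978 Al and 0.65967 O.
39.76 wt% SiO2 ÷ 60.083 g/mol = 0.66175 mol, giving 0.66175 Si and 1.32350 O.
Oxygen sums to 2.65439; scaling by 12/2.65439 = 4.52081 puts the formula on 12 O.
Ca: 0.67122 × 4.52081 = 3.034 atoms per formula unit.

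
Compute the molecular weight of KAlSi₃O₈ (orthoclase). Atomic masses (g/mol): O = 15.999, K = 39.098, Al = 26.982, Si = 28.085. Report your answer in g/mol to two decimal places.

278.33 g/mol

K: 1 × 39.098 = 39.0980
Al: 1 × 26.982 = 26.9820
Si: 3 × 28.085 = 84.2550
O: 8 × 15.999 = 127.9920
Summing the contributions gives the formula mass.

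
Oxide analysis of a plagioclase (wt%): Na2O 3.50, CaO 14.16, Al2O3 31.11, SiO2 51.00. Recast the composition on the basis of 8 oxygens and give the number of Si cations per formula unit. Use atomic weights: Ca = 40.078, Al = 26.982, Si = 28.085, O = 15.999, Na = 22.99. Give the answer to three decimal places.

2.324 Si apfu

Na2O (M=61.979): mol = 0.05647; Na = 0.11294, O = 0.05647.
CaO (M=56.077): mol = 0.25251; Ca = 0.25251, O = 0.25251.
Al2O3 (M=101.961): mol = 0.30512; Al = 0.61024, O = 0.91536.
SiO2 (M=60.083): mol = 0.84883; Si = 0.84883, O = 1.69766.
ΣO = 2.92200; factor = 8/ΣO = 2.73785.
Si apfu = 0.84883 × 2.73785 = 2.324.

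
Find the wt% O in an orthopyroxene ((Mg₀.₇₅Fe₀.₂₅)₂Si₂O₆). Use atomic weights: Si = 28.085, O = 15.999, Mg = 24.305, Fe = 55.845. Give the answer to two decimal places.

M((Mg₀.₇₅Fe₀.₂₅)₂Si₂O₆) = 216.544 g/mol.
O contributes 6 × 15.999 = 95.994 g per mole.
95.994/216.544 = 0.4433 → 44.33%.

44.33 weight percent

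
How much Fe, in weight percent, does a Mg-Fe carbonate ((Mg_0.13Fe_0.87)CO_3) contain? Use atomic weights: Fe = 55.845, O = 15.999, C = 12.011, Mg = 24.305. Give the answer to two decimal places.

Formula mass = 0.13×24.305 + 0.87×55.845 + 1×12.011 + 3×15.999 = 111.753 g/mol, of which 48.585 g is Fe.
So Fe makes up 48.585/111.753 = 0.4348 of the mass, i.e. 43.48%.

43.48 weight percent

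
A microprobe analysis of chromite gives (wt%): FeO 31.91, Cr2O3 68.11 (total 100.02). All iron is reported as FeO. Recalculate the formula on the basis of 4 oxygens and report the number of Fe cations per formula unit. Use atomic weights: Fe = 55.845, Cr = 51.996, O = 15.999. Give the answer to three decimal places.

0.993 Fe apfu

31.91 wt% FeO ÷ 71.844 g/mol = 0.44416 mol, giving 0.44416 Fe and 0.44416 O.
68.11 wt% Cr2O3 ÷ 151.989 g/mol = 0.44812 mol, giving 0.89624 Cr and 1.34436 O.
Oxygen sums to 1.78852; scaling by 4/1.78852 = 2.23649 puts the formula on 4 O.
Fe: 0.44416 × 2.23649 = 0.993 atoms per formula unit.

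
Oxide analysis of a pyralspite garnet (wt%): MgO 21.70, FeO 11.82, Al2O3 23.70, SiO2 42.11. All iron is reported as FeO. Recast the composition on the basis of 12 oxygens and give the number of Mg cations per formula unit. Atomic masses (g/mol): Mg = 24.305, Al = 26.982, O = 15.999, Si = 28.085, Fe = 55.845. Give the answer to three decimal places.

2.306 Mg apfu

MgO: 21.70/40.304 = 0.53841 mol → 0.53841 mol Mg, 0.53841 mol O.
FeO: 11.82/71.844 = 0.16452 mol → 0.16452 mol Fe, 0.16452 mol O.
Al2O3: 23.70/101.961 = 0.23244 mol → 0.46488 mol Al, 0.69732 mol O.
SiO2: 42.11/60.083 = 0.70086 mol → 0.70086 mol Si, 1.40172 mol O.
Total oxygen = 2.80197 mol. Normalization factor = 12/2.80197 = 4.28270.
Mg per 12 O = 0.53841 × 4.28270 = 2.306.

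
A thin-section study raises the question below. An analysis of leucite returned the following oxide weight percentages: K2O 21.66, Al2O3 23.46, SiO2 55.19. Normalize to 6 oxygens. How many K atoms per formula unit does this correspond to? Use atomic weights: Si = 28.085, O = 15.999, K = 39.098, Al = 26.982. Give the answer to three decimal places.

1.001 K apfu

21.66 wt% K2O ÷ 94.195 g/mol = 0.22995 mol, giving 0.45990 K and 0.22995 O.
23.46 wt% Al2O3 ÷ 101.961 g/mol = 0.23009 mol, giving 0.46018 Al and 0.69027 O.
55.19 wt% SiO2 ÷ 60.083 g/mol = 0.91856 mol, giving 0.91856 Si and 1.83712 O.
Oxygen sums to 2.75734; scaling by 6/2.75734 = 2.17601 puts the formula on 6 O.
K: 0.45990 × 2.17601 = 1.001 atoms per formula unit.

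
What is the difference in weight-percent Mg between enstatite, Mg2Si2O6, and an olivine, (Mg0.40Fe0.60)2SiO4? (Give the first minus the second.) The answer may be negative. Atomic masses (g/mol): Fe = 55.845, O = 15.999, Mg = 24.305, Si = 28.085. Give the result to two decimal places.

Mg in Mg2Si2O6: molar mass 200.774 g/mol; 2×24.305 = 48.610 g → 24.21 wt%.
Mg in (Mg0.40Fe0.60)2SiO4: molar mass 178.539 g/mol; 0.80×24.305 = 19.444 g → 10.89 wt%.
Difference = 24.21 − 10.89 = 13.32 percentage points.

13.32 percentage points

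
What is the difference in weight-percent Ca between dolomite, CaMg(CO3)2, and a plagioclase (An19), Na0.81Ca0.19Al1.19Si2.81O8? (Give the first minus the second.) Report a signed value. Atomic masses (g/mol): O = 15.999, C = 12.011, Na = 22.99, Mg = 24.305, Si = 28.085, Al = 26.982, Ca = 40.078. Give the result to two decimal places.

18.86 percentage points

M(CaMg(CO3)2) = 184.399 g/mol, so wt% Ca = 40.078/184.399 × 100 = 21.73%.
M(Na0.81Ca0.19Al1.19Si2.81O8) = 265.256 g/mol, so wt% Ca = 7.615/265.256 × 100 = 2.87%.
21.73 − 2.87 = 18.86 pp.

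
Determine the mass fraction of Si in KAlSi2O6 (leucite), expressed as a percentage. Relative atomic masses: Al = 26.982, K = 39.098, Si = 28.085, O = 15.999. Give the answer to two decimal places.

Formula mass = 1*39.098 + 1*26.982 + 2*28.085 + 6*15.999 = 218.244 g/mol, of which 56.170 g is Si.
So Si makes up 56.170/218.244 = 0.2574 of the mass, i.e. 25.74%.

25.74 wt%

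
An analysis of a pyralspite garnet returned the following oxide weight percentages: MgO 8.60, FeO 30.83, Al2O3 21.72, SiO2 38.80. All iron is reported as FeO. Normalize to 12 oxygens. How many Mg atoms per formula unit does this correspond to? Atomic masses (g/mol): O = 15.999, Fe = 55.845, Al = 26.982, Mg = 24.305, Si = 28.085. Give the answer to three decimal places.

MgO (M=40.304): mol = 0.21338; Mg = 0.21338, O = 0.21338.
FeO (M=71.844): mol = 0.42912; Fe = 0.42912, O = 0.42912.
Al2O3 (M=101.961): mol = 0.21302; Al = 0.42604, O = 0.63906.
SiO2 (M=60.083): mol = 0.64577; Si = 0.64577, O = 1.29154.
ΣO = 2.57310; factor = 12/ΣO = 4.66364.
Mg apfu = 0.21338 × 4.66364 = 0.995.

0.995 Mg apfu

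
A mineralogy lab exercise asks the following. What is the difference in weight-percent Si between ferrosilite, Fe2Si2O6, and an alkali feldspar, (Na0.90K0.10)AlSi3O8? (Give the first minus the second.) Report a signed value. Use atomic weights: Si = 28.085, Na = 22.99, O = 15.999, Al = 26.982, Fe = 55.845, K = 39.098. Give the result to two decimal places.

-10.65 percentage points

Si in Fe2Si2O6: molar mass 263.854 g/mol; 2×28.085 = 56.170 g → 21.29 wt%.
Si in (Na0.90K0.10)AlSi3O8: molar mass 263.830 g/mol; 3×28.085 = 84.255 g → 31.94 wt%.
Difference = 21.29 − 31.94 = -10.65 percentage points.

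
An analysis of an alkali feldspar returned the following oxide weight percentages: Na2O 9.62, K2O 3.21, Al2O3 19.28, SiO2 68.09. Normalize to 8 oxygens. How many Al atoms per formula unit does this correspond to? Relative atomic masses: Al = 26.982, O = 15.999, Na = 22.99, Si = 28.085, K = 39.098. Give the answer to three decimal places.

1.001 Al apfu

9.62 wt% Na2O ÷ 61.979 g/mol = 0.15521 mol, giving 0.31042 Na and 0.15521 O.
3.21 wt% K2O ÷ 94.195 g/mol = 0.03408 mol, giving 0.06816 K and 0.03408 O.
19.28 wt% Al2O3 ÷ 101.961 g/mol = 0.18909 mol, giving 0.37818 Al and 0.56727 O.
68.09 wt% SiO2 ÷ 60.083 g/mol = 1.13327 mol, giving 1.13327 Si and 2.26654 O.
Oxygen sums to 3.02310; scaling by 8/3.02310 = 2.64629 puts the formula on 8 O.
Al: 0.37818 × 2.64629 = 1.001 atoms per formula unit.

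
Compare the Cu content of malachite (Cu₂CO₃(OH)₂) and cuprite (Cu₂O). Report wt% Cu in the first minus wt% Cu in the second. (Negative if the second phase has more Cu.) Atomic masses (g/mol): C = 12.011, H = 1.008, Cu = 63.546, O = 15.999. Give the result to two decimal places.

-31.34 percentage points

M(Cu₂CO₃(OH)₂) = 221.114 g/mol, so wt% Cu = 127.092/221.114 × 100 = 57.48%.
M(Cu₂O) = 143.091 g/mol, so wt% Cu = 127.092/143.091 × 100 = 88.82%.
57.48 − 88.82 = -31.34 pp.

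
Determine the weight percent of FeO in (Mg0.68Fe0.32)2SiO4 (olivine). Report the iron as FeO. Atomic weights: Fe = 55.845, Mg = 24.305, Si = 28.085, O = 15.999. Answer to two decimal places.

M((Mg0.68Fe0.32)2SiO4) = 160.877 g/mol; M(FeO) = 71.844 g/mol.
Moles FeO per formula unit = 0.64 Fe ÷ 1 = 0.6400.
FeO fraction = (0.6400 × 71.844) / 160.877 = 45.980/160.877 = 0.2858.

28.58 wt%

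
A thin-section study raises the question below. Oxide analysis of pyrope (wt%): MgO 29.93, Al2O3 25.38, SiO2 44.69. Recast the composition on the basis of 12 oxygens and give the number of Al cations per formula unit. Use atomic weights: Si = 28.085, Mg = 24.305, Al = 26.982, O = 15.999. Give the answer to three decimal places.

29.93 wt% MgO ÷ 40.304 g/mol = 0.74261 mol, giving 0.74261 Mg and 0.74261 O.
25.38 wt% Al2O3 ÷ 101.961 g/mol = 0.24892 mol, giving 0.49784 Al and 0.74676 O.
44.69 wt% SiO2 ÷ 60.083 g/mol = 0.74380 mol, giving 0.74380 Si and 1.48760 O.
Oxygen sums to 2.97697; scaling by 12/2.97697 = 4.03094 puts the formula on 12 O.
Al: 0.49784 × 4.03094 = 2.007 atoms per formula unit.

2.007 Al apfu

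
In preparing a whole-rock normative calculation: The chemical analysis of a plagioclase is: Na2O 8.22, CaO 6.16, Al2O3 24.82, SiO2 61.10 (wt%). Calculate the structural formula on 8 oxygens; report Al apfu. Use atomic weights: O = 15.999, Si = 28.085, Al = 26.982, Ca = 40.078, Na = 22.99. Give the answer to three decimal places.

1.295 Al apfu

8.22 wt% Na2O ÷ 61.979 g/mol = 0.13263 mol, giving 0.26526 Na and 0.13263 O.
6.16 wt% CaO ÷ 56.077 g/mol = 0.10985 mol, giving 0.10985 Ca and 0.10985 O.
24.82 wt% Al2O3 ÷ 101.961 g/mol = 0.24343 mol, giving 0.48686 Al and 0.73029 O.
61.10 wt% SiO2 ÷ 60.083 g/mol = 1.01693 mol, giving 1.01693 Si and 2.03386 O.
Oxygen sums to 3.00663; scaling by 8/3.00663 = 2.66079 puts the formula on 8 O.
Al: 0.48686 × 2.66079 = 1.295 atoms per formula unit.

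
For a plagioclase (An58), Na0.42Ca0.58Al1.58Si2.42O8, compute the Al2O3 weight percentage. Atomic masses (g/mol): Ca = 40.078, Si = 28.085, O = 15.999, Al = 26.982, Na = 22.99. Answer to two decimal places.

29.67 wt%

M(Na0.42Ca0.58Al1.58Si2.42O8) = 271.490 g/mol; M(Al2O3) = 101.961 g/mol.
Moles Al2O3 per formula unit = 1.58 Al ÷ 2 = 0.7900.
Al2O3 fraction = (0.7900 × 101.961) / 271.490 = 80.549/271.490 = 0.2967.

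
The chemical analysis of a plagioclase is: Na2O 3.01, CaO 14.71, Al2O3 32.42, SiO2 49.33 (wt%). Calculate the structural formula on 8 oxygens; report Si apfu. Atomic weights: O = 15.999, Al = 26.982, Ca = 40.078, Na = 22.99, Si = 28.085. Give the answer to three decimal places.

3.01 wt% Na2O ÷ 61.979 g/mol = 0.04856 mol, giving 0.09712 Na and 0.04856 O.
14.71 wt% CaO ÷ 56.077 g/mol = 0.26232 mol, giving 0.26232 Ca and 0.26232 O.
32.42 wt% Al2O3 ÷ 101.961 g/mol = 0.31796 mol, giving 0.63592 Al and 0.95388 O.
49.33 wt% SiO2 ÷ 60.083 g/mol = 0.82103 mol, giving 0.82103 Si and 1.64206 O.
Oxygen sums to 2.90682; scaling by 8/2.90682 = 2.75215 puts the formula on 8 O.
Si: 0.82103 × 2.75215 = 2.260 atoms per formula unit.

2.260 Si apfu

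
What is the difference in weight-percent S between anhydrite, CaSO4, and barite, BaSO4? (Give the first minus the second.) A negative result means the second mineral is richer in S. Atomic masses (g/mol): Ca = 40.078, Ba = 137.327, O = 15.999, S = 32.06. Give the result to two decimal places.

First mineral: 32.060 g S in 136.134 g formula = 23.55 wt% S.
Second mineral: 32.060 g S in 233.383 g formula = 13.74 wt% S.
23.55% − 13.74% gives a difference of 9.81 percentage points.

9.81 percentage points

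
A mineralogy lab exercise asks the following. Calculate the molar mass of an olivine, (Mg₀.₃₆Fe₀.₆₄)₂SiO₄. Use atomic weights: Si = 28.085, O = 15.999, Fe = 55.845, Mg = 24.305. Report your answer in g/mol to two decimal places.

Mg: 0.72 × 24.305 = 17.4996
Fe: 1.28 × 55.845 = 71.4816
Si: 1 × 28.085 = 28.0850
O: 4 × 15.999 = 63.9960
Summing the contributions gives the formula mass.

181.06 g/mol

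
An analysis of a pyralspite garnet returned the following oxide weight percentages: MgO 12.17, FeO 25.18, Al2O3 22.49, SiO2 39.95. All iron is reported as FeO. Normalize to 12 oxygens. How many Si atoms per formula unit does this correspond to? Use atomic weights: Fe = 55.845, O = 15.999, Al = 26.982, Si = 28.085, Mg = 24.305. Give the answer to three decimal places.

3.018 Si apfu

MgO (M=40.304): mol = 0.30196; Mg = 0.30196, O = 0.30196.
FeO (M=71.844): mol = 0.35048; Fe = 0.35048, O = 0.35048.
Al2O3 (M=101.961): mol = 0.22057; Al = 0.44114, O = 0.66171.
SiO2 (M=60.083): mol = 0.66491; Si = 0.66491, O = 1.32982.
ΣO = 2.64397; factor = 12/ΣO = 4.53863.
Si apfu = 0.66491 × 4.53863 = 3.018.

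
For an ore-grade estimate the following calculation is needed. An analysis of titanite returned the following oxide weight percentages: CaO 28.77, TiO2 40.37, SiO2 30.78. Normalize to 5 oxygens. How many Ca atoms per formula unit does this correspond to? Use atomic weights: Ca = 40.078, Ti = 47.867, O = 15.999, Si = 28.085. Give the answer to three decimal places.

1.007 Ca apfu

28.77 wt% CaO ÷ 56.077 g/mol = 0.51304 mol, giving 0.51304 Ca and 0.51304 O.
40.37 wt% TiO2 ÷ 79.865 g/mol = 0.50548 mol, giving 0.50548 Ti and 1.01096 O.
30.78 wt% SiO2 ÷ 60.083 g/mol = 0.51229 mol, giving 0.51229 Si and 1.02458 O.
Oxygen sums to 2.54858; scaling by 5/2.54858 = 1.96188 puts the formula on 5 O.
Ca: 0.51304 × 1.96188 = 1.007 atoms per formula unit.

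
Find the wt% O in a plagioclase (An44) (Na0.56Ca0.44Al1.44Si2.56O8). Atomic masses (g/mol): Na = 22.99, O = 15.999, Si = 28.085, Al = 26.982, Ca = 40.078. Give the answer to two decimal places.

M(Na0.56Ca0.44Al1.44Si2.56O8) = 269.252 g/mol.
O contributes 8 × 15.999 = 127.992 g per mole.
127.992/269.252 = 0.4754 → 47.54%.

47.54 wt%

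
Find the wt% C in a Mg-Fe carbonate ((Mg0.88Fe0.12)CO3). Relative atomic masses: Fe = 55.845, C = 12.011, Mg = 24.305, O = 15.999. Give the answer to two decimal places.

13.63 wt%

M((Mg0.88Fe0.12)CO3) = 88.098 g/mol.
C contributes 1 × 12.011 = 12.011 g per mole.
12.011/88.098 = 0.1363 → 13.63%.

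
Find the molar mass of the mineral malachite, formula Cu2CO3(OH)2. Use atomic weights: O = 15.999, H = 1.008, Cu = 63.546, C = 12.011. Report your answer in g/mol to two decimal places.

The formula mass is the sum 2*63.546 + 1*12.011 + 5*15.999 + 2*1.008.

221.11 g/mol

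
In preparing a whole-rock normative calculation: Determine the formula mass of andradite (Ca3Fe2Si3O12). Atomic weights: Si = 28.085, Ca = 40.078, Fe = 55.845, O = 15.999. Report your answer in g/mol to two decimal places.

M = 3(40.078) + 2(55.845) + 3(28.085) + 12(15.999)

508.17 g/mol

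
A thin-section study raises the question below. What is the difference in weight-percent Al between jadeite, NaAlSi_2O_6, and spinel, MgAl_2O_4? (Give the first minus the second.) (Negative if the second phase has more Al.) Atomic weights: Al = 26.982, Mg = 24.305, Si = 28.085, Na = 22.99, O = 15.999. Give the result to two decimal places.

First mineral: 26.982 g Al in 202.136 g formula = 13.35 wt% Al.
Second mineral: 53.964 g Al in 142.265 g formula = 37.93 wt% Al.
13.35% − 37.93% gives a difference of -24.58 percentage points.

-24.58 percentage points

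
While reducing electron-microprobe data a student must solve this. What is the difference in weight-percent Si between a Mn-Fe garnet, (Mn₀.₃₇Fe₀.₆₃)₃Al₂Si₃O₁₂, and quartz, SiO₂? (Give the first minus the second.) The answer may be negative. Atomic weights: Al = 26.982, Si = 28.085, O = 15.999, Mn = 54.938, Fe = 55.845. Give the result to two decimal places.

-29.78 percentage points

Si in (Mn₀.₃₇Fe₀.₆₃)₃Al₂Si₃O₁₂: molar mass 496.735 g/mol; 3×28.085 = 84.255 g → 16.96 wt%.
Si in SiO₂: molar mass 60.083 g/mol; 1×28.085 = 28.085 g → 46.74 wt%.
Difference = 16.96 − 46.74 = -29.78 percentage points.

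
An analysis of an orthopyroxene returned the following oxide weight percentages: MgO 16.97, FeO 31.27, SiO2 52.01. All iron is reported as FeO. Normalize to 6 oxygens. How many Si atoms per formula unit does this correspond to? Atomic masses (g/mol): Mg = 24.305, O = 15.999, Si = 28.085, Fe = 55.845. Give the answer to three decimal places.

2.007 Si apfu

MgO: 16.97/40.304 = 0.42105 mol → 0.42105 mol Mg, 0.42105 mol O.
FeO: 31.27/71.844 = 0.43525 mol → 0.43525 mol Fe, 0.43525 mol O.
SiO2: 52.01/60.083 = 0.86564 mol → 0.86564 mol Si, 1.73128 mol O.
Total oxygen = 2.58758 mol. Normalization factor = 6/2.58758 = 2.31877.
Si per 6 O = 0.86564 × 2.31877 = 2.007.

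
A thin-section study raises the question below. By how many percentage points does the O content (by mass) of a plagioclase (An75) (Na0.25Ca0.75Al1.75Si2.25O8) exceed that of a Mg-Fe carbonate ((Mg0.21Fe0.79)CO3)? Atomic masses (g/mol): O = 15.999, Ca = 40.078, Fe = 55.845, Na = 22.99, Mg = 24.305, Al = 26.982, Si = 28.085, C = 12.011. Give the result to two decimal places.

O in Na0.25Ca0.75Al1.75Si2.25O8: molar mass 274.208 g/mol; 8×15.999 = 127.992 g → 46.68 wt%.
O in (Mg0.21Fe0.79)CO3: molar mass 109.230 g/mol; 3×15.999 = 47.997 g → 43.94 wt%.
Difference = 46.68 − 43.94 = 2.74 percentage points.

2.74 percentage points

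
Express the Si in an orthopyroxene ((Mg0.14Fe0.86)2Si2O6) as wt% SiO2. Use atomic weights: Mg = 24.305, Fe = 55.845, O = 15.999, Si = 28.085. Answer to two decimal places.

47.12 wt%

M((Mg0.14Fe0.86)2Si2O6) = 255.023 g/mol; M(SiO2) = 60.083 g/mol.
Moles SiO2 per formula unit = 2 Si ÷ 1 = 2.0000.
SiO2 fraction = (2.0000 × 60.083) / 255.023 = 120.166/255.023 = 0.4712.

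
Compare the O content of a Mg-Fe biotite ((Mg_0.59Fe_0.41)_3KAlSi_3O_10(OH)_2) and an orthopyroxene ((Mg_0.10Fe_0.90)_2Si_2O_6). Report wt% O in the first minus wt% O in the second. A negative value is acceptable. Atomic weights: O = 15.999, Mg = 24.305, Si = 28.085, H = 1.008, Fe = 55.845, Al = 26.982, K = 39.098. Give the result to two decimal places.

First mineral: 191.988 g O in 456.048 g formula = 42.10 wt% O.
Second mineral: 95.994 g O in 257.546 g formula = 37.27 wt% O.
42.10% − 37.27% gives a difference of 4.83 percentage points.

4.83 percentage points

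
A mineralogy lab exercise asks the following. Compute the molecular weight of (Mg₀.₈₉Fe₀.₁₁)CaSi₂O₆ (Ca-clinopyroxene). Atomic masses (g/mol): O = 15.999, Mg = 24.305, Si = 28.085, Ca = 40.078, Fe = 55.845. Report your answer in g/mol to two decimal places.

M = 0.89·24.305 + 0.11·55.845 + 1·40.078 + 2·28.085 + 6·15.999

220.02 g/mol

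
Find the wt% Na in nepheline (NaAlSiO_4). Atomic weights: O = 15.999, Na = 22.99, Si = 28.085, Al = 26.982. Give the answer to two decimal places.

16.18 weight percent

M(NaAlSiO_4) = 142.053 g/mol.
Na contributes 1 × 22.99 = 22.990 g per mole.
22.990/142.053 = 0.1618 → 16.18%.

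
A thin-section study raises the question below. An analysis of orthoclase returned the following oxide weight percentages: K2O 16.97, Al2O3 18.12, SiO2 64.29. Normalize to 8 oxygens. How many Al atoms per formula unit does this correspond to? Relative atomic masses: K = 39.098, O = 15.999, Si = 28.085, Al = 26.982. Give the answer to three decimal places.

0.997 Al apfu

K2O: 16.97/94.195 = 0.18016 mol → 0.36032 mol K, 0.18016 mol O.
Al2O3: 18.12/101.961 = 0.17772 mol → 0.35544 mol Al, 0.53316 mol O.
SiO2: 64.29/60.083 = 1.07002 mol → 1.07002 mol Si, 2.14004 mol O.
Total oxygen = 2.85336 mol. Normalization factor = 8/2.85336 = 2.80371.
Al per 8 O = 0.35544 × 2.80371 = 0.997.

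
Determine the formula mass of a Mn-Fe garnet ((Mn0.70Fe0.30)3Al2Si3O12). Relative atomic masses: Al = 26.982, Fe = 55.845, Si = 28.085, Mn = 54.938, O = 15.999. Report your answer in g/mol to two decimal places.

M = 2.10*54.938 + 0.90*55.845 + 2*26.982 + 3*28.085 + 12*15.999

495.84 g/mol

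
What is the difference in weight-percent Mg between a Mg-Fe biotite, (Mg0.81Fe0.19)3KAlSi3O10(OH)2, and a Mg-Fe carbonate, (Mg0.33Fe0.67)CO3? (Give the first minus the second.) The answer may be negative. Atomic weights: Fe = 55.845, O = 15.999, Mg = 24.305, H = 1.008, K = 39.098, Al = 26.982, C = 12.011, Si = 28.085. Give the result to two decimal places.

5.96 percentage points

M((Mg0.81Fe0.19)3KAlSi3O10(OH)2) = 435.232 g/mol, so wt% Mg = 59.061/435.232 × 100 = 13.57%.
M((Mg0.33Fe0.67)CO3) = 105.445 g/mol, so wt% Mg = 8.021/105.445 × 100 = 7.61%.
13.57 − 7.61 = 5.96 pp.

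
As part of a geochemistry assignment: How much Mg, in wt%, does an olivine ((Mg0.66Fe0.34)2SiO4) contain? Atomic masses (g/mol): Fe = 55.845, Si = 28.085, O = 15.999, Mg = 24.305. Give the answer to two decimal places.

19.79 wt%

Molar mass of (Mg0.66Fe0.34)2SiO4: 1.32·24.305 + 0.68·55.845 + 1·28.085 + 4·15.999 = 162.138 g/mol.
Mass of Mg per formula unit: 1.32 × 24.305 = 32.083 g.
Weight fraction Mg = 32.083 / 162.138 = 0.1979.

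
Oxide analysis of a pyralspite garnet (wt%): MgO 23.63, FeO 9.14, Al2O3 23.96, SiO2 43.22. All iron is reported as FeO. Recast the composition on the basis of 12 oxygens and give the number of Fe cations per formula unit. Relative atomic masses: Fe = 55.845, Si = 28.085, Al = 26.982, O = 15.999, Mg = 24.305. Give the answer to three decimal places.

23.63 wt% MgO ÷ 40.304 g/mol = 0.58629 mol, giving 0.58629 Mg and 0.58629 O.
9.14 wt% FeO ÷ 71.844 g/mol = 0.12722 mol, giving 0.12722 Fe and 0.12722 O.
23.96 wt% Al2O3 ÷ 101.961 g/mol = 0.23499 mol, giving 0.46998 Al and 0.70497 O.
43.22 wt% SiO2 ÷ 60.083 g/mol = 0.71934 mol, giving 0.71934 Si and 1.43868 O.
Oxygen sums to 2.85716; scaling by 12/2.85716 = 4.19997 puts the formula on 12 O.
Fe: 0.12722 × 4.19997 = 0.534 atoms per formula unit.

0.534 Fe apfu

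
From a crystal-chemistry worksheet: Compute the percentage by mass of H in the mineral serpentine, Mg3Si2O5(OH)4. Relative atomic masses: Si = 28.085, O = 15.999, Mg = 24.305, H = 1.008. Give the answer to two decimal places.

Molar mass of Mg3Si2O5(OH)4: 3*24.305 + 2*28.085 + 9*15.999 + 4*1.008 = 277.108 g/mol.
Mass of H per formula unit: 4 × 1.008 = 4.032 g.
Weight fraction H = 4.032 / 277.108 = 0.0146.

1.46 wt%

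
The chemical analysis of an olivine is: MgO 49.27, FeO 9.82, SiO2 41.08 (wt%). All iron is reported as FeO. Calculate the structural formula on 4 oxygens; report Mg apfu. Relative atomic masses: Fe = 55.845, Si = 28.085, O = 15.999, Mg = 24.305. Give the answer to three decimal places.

49.27 wt% MgO ÷ 40.304 g/mol = 1.22246 mol, giving 1.22246 Mg and 1.22246 O.
9.82 wt% FeO ÷ 71.844 g/mol = 0.13669 mol, giving 0.13669 Fe and 0.13669 O.
41.08 wt% SiO2 ÷ 60.083 g/mol = 0.68372 mol, giving 0.68372 Si and 1.36744 O.
Oxygen sums to 2.72659; scaling by 4/2.72659 = 1.46703 puts the formula on 4 O.
Mg: 1.22246 × 1.46703 = 1.793 atoms per formula unit.

1.793 Mg apfu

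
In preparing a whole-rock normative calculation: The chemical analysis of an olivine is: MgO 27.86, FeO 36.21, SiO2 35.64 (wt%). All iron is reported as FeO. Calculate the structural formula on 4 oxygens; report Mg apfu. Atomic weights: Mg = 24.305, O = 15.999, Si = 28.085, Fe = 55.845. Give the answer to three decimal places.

1.161 Mg apfu

MgO (M=40.304): mol = 0.69125; Mg = 0.69125, O = 0.69125.
FeO (M=71.844): mol = 0.50401; Fe = 0.50401, O = 0.50401.
SiO2 (M=60.083): mol = 0.59318; Si = 0.59318, O = 1.18636.
ΣO = 2.38162; factor = 4/ΣO = 1.67953.
Mg apfu = 0.69125 × 1.67953 = 1.161.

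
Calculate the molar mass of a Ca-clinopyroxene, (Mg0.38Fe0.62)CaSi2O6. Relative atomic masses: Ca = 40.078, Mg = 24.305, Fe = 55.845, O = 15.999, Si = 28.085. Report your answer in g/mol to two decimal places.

236.10 g/mol

The formula mass is the sum 0.38×24.305 + 0.62×55.845 + 1×40.078 + 2×28.085 + 6×15.999.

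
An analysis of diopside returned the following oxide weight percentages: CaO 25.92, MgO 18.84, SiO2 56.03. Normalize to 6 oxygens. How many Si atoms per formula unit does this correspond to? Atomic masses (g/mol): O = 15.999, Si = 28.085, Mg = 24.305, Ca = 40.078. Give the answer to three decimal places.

2.002 Si apfu

CaO: 25.92/56.077 = 0.46222 mol → 0.46222 mol Ca, 0.46222 mol O.
MgO: 18.84/40.304 = 0.46745 mol → 0.46745 mol Mg, 0.46745 mol O.
SiO2: 56.03/60.083 = 0.93254 mol → 0.93254 mol Si, 1.86508 mol O.
Total oxygen = 2.79475 mol. Normalization factor = 6/2.79475 = 2.14688.
Si per 6 O = 0.93254 × 2.14688 = 2.002.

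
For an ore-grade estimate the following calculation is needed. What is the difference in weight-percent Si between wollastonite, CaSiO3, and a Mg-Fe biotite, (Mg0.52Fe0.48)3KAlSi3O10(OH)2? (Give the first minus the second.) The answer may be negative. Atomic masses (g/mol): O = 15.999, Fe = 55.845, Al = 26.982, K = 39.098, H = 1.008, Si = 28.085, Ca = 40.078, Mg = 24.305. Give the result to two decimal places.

5.97 percentage points

M(CaSiO3) = 116.160 g/mol, so wt% Si = 28.085/116.160 × 100 = 24.18%.
M((Mg0.52Fe0.48)3KAlSi3O10(OH)2) = 462.672 g/mol, so wt% Si = 84.255/462.672 × 100 = 18.21%.
24.18 − 18.21 = 5.97 pp.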